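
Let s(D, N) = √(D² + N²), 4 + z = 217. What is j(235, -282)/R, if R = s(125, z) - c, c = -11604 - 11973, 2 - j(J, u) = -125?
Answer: 2994279/555813935 - 127*√60994/555813935 ≈ 0.0053308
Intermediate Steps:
j(J, u) = 127 (j(J, u) = 2 - 1*(-125) = 2 + 125 = 127)
z = 213 (z = -4 + 217 = 213)
c = -23577
R = 23577 + √60994 (R = √(125² + 213²) - 1*(-23577) = √(15625 + 45369) + 23577 = √60994 + 23577 = 23577 + √60994 ≈ 23824.)
j(235, -282)/R = 127/(23577 + √60994)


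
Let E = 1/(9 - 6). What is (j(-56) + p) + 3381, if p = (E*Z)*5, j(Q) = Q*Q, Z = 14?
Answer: 19621/3 ≈ 6540.3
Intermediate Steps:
j(Q) = Q²
E = ⅓ (E = 1/3 = ⅓ ≈ 0.33333)
p = 70/3 (p = ((⅓)*14)*5 = (14/3)*5 = 70/3 ≈ 23.333)
(j(-56) + p) + 3381 = ((-56)² + 70/3) + 3381 = (3136 + 70/3) + 3381 = 9478/3 + 3381 = 19621/3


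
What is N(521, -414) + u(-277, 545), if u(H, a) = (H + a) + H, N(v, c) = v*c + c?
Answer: -216117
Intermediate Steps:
N(v, c) = c + c*v (N(v, c) = c*v + c = c + c*v)
u(H, a) = a + 2*H
N(521, -414) + u(-277, 545) = -414*(1 + 521) + (545 + 2*(-277)) = -414*522 + (545 - 554) = -216108 - 9 = -216117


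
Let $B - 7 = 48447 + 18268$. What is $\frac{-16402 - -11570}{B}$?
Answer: $- \frac{2416}{33361} \approx -0.07242$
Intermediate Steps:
$B = 66722$ ($B = 7 + \left(48447 + 18268\right) = 7 + 66715 = 66722$)
$\frac{-16402 - -11570}{B} = \frac{-16402 - -11570}{66722} = \left(-16402 + 11570\right) \frac{1}{66722} = \left(-4832\right) \frac{1}{66722} = - \frac{2416}{33361}$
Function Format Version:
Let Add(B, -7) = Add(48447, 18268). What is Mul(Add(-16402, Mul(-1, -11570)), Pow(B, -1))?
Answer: Rational(-2416, 33361) ≈ -0.072420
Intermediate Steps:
B = 66722 (B = Add(7, Add(48447, 18268)) = Add(7, 66715) = 66722)
Mul(Add(-16402, Mul(-1, -11570)), Pow(B, -1)) = Mul(Add(-16402, Mul(-1, -11570)), Pow(66722, -1)) = Mul(Add(-16402, 11570), Rational(1, 66722)) = Mul(-4832, Rational(1, 66722)) = Rational(-2416, 33361)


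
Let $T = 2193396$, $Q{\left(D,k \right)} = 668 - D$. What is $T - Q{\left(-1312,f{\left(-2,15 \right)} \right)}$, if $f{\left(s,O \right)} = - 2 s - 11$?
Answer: $2191416$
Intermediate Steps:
$f{\left(s,O \right)} = -11 - 2 s$
$T - Q{\left(-1312,f{\left(-2,15 \right)} \right)} = 2193396 - \left(668 - -1312\right) = 2193396 - \left(668 + 1312\right) = 2193396 - 1980 = 2191416$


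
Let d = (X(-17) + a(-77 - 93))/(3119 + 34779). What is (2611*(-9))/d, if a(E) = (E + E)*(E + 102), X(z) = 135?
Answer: -890565102/23255 ≈ -38296.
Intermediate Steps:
a(E) = 2*E*(102 + E) (a(E) = (2*E)*(102 + E) = 2*E*(102 + E))
d = 23255/37898 (d = (135 + 2*(-77 - 93)*(102 + (-77 - 93)))/(3119 + 34779) = (135 + 2*(-170)*(102 - 170))/37898 = (135 + 2*(-170)*(-68))*(1/37898) = (135 + 23120)*(1/37898) = 23255*(1/37898) = 23255/37898 ≈ 0.61362)
(2611*(-9))/d = (2611*(-9))/(23255/37898) = -23499*37898/23255 = -890565102/23255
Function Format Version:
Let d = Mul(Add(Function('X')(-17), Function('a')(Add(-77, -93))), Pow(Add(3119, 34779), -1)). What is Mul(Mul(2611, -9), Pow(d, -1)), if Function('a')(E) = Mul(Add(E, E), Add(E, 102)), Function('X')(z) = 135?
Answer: Rational(-890565102, 23255) ≈ -38296.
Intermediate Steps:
Function('a')(E) = Mul(2, E, Add(102, E)) (Function('a')(E) = Mul(Mul(2, E), Add(102, E)) = Mul(2, E, Add(102, E)))
d = Rational(23255, 37898) (d = Mul(Add(135, Mul(2, Add(-77, -93), Add(102, Add(-77, -93)))), Pow(Add(3119, 34779), -1)) = Mul(Add(135, Mul(2, -170, Add(102, -170))), Pow(37898, -1)) = Mul(Add(135, Mul(2, -170, -68)), Rational(1, 37898)) = Mul(Add(135, 23120), Rational(1, 37898)) = Mul(23255, Rational(1, 37898)) = Rational(23255, 37898) ≈ 0.61362)
Mul(Mul(2611, -9), Pow(d, -1)) = Mul(Mul(2611, -9), Pow(Rational(23255, 37898), -1)) = Mul(-23499, Rational(37898, 23255)) = Rational(-890565102, 23255)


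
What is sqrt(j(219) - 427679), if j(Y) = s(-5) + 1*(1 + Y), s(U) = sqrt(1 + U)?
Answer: sqrt(-427459 + 2*I) ≈ 0.002 + 653.8*I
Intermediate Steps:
j(Y) = 1 + Y + 2*I (j(Y) = sqrt(1 - 5) + 1*(1 + Y) = sqrt(-4) + (1 + Y) = 2*I + (1 + Y) = 1 + Y + 2*I)
sqrt(j(219) - 427679) = sqrt((1 + 219 + 2*I) - 427679) = sqrt((220 + 2*I) - 427679) = sqrt(-427459 + 2*I)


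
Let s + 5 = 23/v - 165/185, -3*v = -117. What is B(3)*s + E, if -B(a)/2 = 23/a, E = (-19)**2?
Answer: 1914715/4329 ≈ 442.30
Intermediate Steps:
v = 39 (v = -1/3*(-117) = 39)
s = -7651/1443 (s = -5 + (23/39 - 165/185) = -5 + (23*(1/39) - 165*1/185) = -5 + (23/39 - 33/37) = -5 - 436/1443 = -7651/1443 ≈ -5.3021)
E = 361
B(a) = -46/a
B(3)*s + E = -46/3*(-7651/1443) + 361 = 351946/4329 + 361 = 1914715/4329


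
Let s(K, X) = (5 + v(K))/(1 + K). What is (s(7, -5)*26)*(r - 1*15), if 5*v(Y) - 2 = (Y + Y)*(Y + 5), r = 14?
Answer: -507/4 ≈ -126.75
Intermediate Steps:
v(Y) = ⅖ + 2*Y*(5 + Y)/5 (v(Y) = ⅖ + ((Y + Y)*(Y + 5))/5 = ⅖ + ((2*Y)*(5 + Y))/5 = ⅖ + (2*Y*(5 + Y))/5 = ⅖ + 2*Y*(5 + Y)/5)
s(K, X) = (27/5 + 2*K + 2*K²/5)/(1 + K) (s(K, X) = (5 + (⅖ + 2*K + 2*K²/5))/(1 + K) = (27/5 + 2*K + 2*K²/5)/(1 + K))
(s(7, -5)*26)*(r - 1*15) = (((27 + 2*7² + 10*7)/(5*(1 + 7)))*26)*(14 - 1*15) = (((⅕)*(27 + 2*49 + 70)/8)*26)*(14 - 15) = (((⅕)*(⅛)*(27 + 98 + 70))*26)*(-1) = (((⅕)*(⅛)*195)*26)*(-1) = ((39/8)*26)*(-1) = (507/4)*(-1) = -507/4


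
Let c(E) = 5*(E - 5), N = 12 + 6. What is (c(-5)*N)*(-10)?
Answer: 9000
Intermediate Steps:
N = 18
c(E) = -25 + 5*E (c(E) = 5*(-5 + E) = -25 + 5*E)
(c(-5)*N)*(-10) = ((-25 + 5*(-5))*18)*(-10) = ((-25 - 25)*18)*(-10) = -50*18*(-10) = -900*(-10) = 9000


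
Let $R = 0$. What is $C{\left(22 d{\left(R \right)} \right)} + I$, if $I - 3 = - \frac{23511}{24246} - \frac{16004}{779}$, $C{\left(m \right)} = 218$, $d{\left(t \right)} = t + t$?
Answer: $\frac{1255939687}{6295878} \approx 199.49$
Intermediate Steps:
$d{\left(t \right)} = 2 t$
$I = - \frac{116561717}{6295878}$ ($I = 3 - \left(\frac{7837}{8082} + \frac{16004}{779}\right) = 3 - \frac{135449351}{6295878} = - \frac{116561717}{6295878} \approx -18.514$)
$C{\left(22 d{\left(R \right)} \right)} + I = 218 - \frac{116561717}{6295878} = \frac{1255939687}{6295878}$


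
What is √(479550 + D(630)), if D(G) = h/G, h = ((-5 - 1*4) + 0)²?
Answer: √2349795630/70 ≈ 692.50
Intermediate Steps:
h = 81 (h = ((-5 - 4) + 0)² = (-9 + 0)² = (-9)² = 81)
D(G) = 81/G
√(479550 + D(630)) = √(479550 + 81/630) = √(479550 + 81*(1/630)) = √(479550 + 9/70) = √(33568509/70) = √2349795630/70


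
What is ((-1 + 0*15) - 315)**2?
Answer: 99856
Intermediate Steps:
((-1 + 0*15) - 315)**2 = ((-1 + 0) - 315)**2 = (-1 - 315)**2 = (-316)**2 = 99856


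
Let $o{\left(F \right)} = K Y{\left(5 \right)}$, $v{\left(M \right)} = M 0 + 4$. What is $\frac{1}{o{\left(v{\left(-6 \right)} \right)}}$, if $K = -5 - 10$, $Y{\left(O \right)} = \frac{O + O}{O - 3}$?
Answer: $- \frac{1}{75} \approx -0.013333$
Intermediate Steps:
$v{\left(M \right)} = 4$ ($v{\left(M \right)} = 0 + 4 = 4$)
$Y{\left(O \right)} = \frac{2 O}{-3 + O}$
$K = -15$ ($K = -5 - 10 = -15$)
$o{\left(F \right)} = -75$ ($o{\left(F \right)} = - 15 \cdot 2 \cdot 5 \frac{1}{-3 + 5} = - 15 \cdot 2 \cdot 5 \cdot \frac{1}{2} = \left(-15\right) 5 = -75$)
$\frac{1}{o{\left(v{\left(-6 \right)} \right)}} = \frac{1}{-75} = - \frac{1}{75}$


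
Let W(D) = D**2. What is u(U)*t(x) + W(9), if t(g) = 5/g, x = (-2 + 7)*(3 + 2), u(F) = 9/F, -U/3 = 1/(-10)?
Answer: 87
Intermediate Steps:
U = 3/10 (U = -3/(-10) = -3*(-1/10) = 3/10 ≈ 0.30000)
x = 25 (x = 5*5 = 25)
u(U)*t(x) + W(9) = (9/(3/10))*(5/25) + 9**2 = (9*(10/3))*(5*(1/25)) + 81 = 30*(1/5) + 81 = 6 + 81 = 87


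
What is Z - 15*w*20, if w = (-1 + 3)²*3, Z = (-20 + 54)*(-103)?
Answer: -7102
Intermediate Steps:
Z = -3502 (Z = 34*(-103) = -3502)
w = 12 (w = 2²*3 = 4*3 = 12)
Z - 15*w*20 = -3502 - 15*12*20 = -3502 - 180*20 = -3502 - 3600 = -7102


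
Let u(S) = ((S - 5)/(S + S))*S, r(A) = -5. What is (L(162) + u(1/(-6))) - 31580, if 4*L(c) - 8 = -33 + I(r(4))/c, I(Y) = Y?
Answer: -20469569/648 ≈ -31589.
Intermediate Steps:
u(S) = -5/2 + S/2 (u(S) = ((-5 + S)/((2*S)))*S = ((-5 + S)*(1/(2*S)))*S = ((-5 + S)/(2*S))*S = -5/2 + S/2)
L(c) = -25/4 - 5/(4*c) (L(c) = 2 + (-33 - 5/c)/4 = 2 + (-33/4 - 5/(4*c)) = -25/4 - 5/(4*c))
(L(162) + u(1/(-6))) - 31580 = ((5/4)*(-1 - 5*162)/162 + (-5/2 + (½)/(-6))) - 31580 = ((5/4)*(1/162)*(-1 - 810) + (-5/2 + (½)*(-⅙))) - 31580 = ((5/4)*(1/162)*(-811) + (-5/2 - 1/12)) - 31580 = (-4055/648 - 31/12) - 31580 = -5729/648 - 31580 = -20469569/648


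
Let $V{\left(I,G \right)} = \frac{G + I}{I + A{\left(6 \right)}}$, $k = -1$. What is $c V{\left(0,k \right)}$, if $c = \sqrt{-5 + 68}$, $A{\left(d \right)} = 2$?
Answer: $- \frac{3 \sqrt{7}}{2} \approx -3.9686$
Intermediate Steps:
$c = 3 \sqrt{7}$ ($c = \sqrt{63} = 3 \sqrt{7} \approx 7.9373$)
$V{\left(I,G \right)} = \frac{G + I}{2 + I}$ ($V{\left(I,G \right)} = \frac{G + I}{I + 2} = \frac{G + I}{2 + I}$)
$c V{\left(0,k \right)} = 3 \sqrt{7} \frac{-1 + 0}{2 + 0} = 3 \sqrt{7} \cdot \frac{1}{2} \left(-1\right) = 3 \sqrt{7} \left(- \frac{1}{2}\right) = - \frac{3 \sqrt{7}}{2}$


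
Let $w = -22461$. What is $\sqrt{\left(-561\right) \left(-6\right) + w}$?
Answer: $i \sqrt{19095} \approx 138.18 i$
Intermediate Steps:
$\sqrt{\left(-561\right) \left(-6\right) + w} = \sqrt{\left(-561\right) \left(-6\right) - 22461} = \sqrt{3366 - 22461} = \sqrt{-19095} = i \sqrt{19095}$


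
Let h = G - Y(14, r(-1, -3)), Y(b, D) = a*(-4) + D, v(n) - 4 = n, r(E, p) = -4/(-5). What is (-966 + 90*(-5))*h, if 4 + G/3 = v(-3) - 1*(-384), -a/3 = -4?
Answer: -8426616/5 ≈ -1.6853e+6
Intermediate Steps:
r(E, p) = ⅘ (r(E, p) = -4*(-⅕) = ⅘)
a = 12 (a = -3*(-4) = 12)
v(n) = 4 + n
Y(b, D) = -48 + D (Y(b, D) = 12*(-4) + D = -48 + D)
G = 1143 (G = -12 + 3*((4 - 3) - 1*(-384)) = -12 + 3*(1 + 384) = -12 + 3*385 = -12 + 1155 = 1143)
h = 5951/5 (h = 1143 - (-48 + ⅘) = 1143 - 1*(-236/5) = 1143 + 236/5 = 5951/5 ≈ 1190.2)
(-966 + 90*(-5))*h = (-966 + 90*(-5))*(5951/5) = (-966 - 450)*(5951/5) = -1416*5951/5 = -8426616/5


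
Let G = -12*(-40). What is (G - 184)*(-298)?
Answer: -88208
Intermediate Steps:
G = 480
(G - 184)*(-298) = (480 - 184)*(-298) = 296*(-298) = -88208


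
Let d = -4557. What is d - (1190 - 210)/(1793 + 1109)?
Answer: -6612697/1451 ≈ -4557.3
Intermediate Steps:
d - (1190 - 210)/(1793 + 1109) = -4557 - (1190 - 210)/(1793 + 1109) = -4557 - 980/2902 = -4557 - 1*490/1451 = -4557 - 490/1451 = -6612697/1451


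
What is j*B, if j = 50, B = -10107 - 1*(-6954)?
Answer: -157650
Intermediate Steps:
B = -3153 (B = -10107 + 6954 = -3153)
j*B = 50*(-3153) = -157650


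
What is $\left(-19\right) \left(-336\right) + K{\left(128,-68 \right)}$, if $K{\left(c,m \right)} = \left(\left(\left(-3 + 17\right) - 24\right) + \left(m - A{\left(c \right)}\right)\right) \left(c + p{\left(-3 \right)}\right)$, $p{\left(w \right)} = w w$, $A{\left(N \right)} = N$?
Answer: $-21838$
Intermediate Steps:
$p{\left(w \right)} = w^{2}$
$K{\left(c,m \right)} = \left(9 + c\right) \left(-10 + m - c\right)$ ($K{\left(c,m \right)} = \left(\left(\left(-3 + 17\right) - 24\right) - \left(c - m\right)\right) \left(c + \left(-3\right)^{2}\right) = \left(\left(14 - 24\right) - \left(c - m\right)\right) \left(c + 9\right) = \left(-10 - \left(c - m\right)\right) \left(9 + c\right) = \left(-10 + m - c\right) \left(9 + c\right) = \left(9 + c\right) \left(-10 + m - c\right)$)
$\left(-19\right) \left(-336\right) + K{\left(128,-68 \right)} = \left(-19\right) \left(-336\right) - 28222 = 6384 - 28222 = -21838$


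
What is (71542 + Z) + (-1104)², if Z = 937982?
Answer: 2228340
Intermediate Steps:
(71542 + Z) + (-1104)² = (71542 + 937982) + (-1104)² = 1009524 + 1218816 = 2228340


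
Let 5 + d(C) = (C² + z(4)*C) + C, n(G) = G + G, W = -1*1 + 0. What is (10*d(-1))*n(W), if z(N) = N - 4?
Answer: 100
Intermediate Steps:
W = -1 (W = -1 + 0 = -1)
n(G) = 2*G
z(N) = -4 + N
d(C) = -5 + C + C² (d(C) = -5 + ((C² + (-4 + 4)*C) + C) = -5 + ((C² + 0*C) + C) = -5 + ((C² + 0) + C) = -5 + (C² + C) = -5 + (C + C²) = -5 + C + C²)
(10*d(-1))*n(W) = (10*(-5 - 1 + (-1)²))*(2*(-1)) = (10*(-5 - 1 + 1))*(-2) = (10*(-5))*(-2) = -50*(-2) = 100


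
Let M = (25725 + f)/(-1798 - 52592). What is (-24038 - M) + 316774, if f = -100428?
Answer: 143439967/490 ≈ 2.9273e+5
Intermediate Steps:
M = 673/490 (M = (25725 - 100428)/(-1798 - 52592) = -74703/(-54390) = -74703*(-1/54390) = 673/490 ≈ 1.3735)
(-24038 - M) + 316774 = (-24038 - 1*673/490) + 316774 = (-24038 - 673/490) + 316774 = -11779293/490 + 316774 = 143439967/490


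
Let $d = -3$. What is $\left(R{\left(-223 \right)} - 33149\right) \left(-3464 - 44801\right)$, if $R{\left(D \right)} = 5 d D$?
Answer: $1438490060$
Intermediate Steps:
$R{\left(D \right)} = - 15 D$ ($R{\left(D \right)} = 5 \left(-3\right) D = - 15 D$)
$\left(R{\left(-223 \right)} - 33149\right) \left(-3464 - 44801\right) = \left(\left(-15\right) \left(-223\right) - 33149\right) \left(-3464 - 44801\right) = \left(3345 - 33149\right) \left(-48265\right) = \left(-29804\right) \left(-48265\right) = 1438490060$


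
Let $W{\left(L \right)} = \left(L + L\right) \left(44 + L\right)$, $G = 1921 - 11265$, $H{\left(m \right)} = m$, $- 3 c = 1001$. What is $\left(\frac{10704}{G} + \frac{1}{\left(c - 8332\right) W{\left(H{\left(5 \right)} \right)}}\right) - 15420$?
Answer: $- \frac{57361275758361}{3719650760} \approx -15421.0$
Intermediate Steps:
$c = - \frac{1001}{3}$ ($c = \left(- \frac{1}{3}\right) 1001 = - \frac{1001}{3} \approx -333.67$)
$G = -9344$ ($G = 1921 - 11265 = -9344$)
$W{\left(L \right)} = 2 L \left(44 + L\right)$
$\left(\frac{10704}{G} + \frac{1}{\left(c - 8332\right) W{\left(H{\left(5 \right)} \right)}}\right) - 15420 = \left(\frac{10704}{-9344} + \frac{1}{\left(- \frac{1001}{3} - 8332\right) 2 \cdot 5 \left(44 + 5\right)}\right) - 15420 = \left(10704 \left(- \frac{1}{9344}\right) + \frac{1}{\left(- \frac{25997}{3}\right) 2 \cdot 5 \cdot 49}\right) - 15420 = \left(- \frac{669}{584} - \frac{3}{25997 \cdot 490}\right) - 15420 = \left(- \frac{669}{584} - \frac{3}{12738530}\right) - 15420 = - \frac{4261039161}{3719650760} - 15420 = - \frac{57361275758361}{3719650760}$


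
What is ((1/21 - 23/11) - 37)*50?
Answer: -450950/231 ≈ -1952.2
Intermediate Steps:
((1/21 - 23/11) - 37)*50 = (-472/231 - 37)*50 = -9019/231*50 = -450950/231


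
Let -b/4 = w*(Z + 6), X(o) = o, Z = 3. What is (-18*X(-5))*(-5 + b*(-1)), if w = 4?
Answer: 12510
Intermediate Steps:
b = -144 (b = -16*(3 + 6) = -16*9 = -4*36 = -144)
(-18*X(-5))*(-5 + b*(-1)) = (-18*(-5))*(-5 - 144*(-1)) = 90*(-5 + 144) = 90*139 = 12510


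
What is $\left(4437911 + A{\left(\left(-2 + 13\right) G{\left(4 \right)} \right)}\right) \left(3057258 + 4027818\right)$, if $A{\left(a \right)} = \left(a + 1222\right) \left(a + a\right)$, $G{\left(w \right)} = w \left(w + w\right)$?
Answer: $39293881091532$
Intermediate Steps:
$G{\left(w \right)} = 2 w^{2}$ ($G{\left(w \right)} = w 2 w = 2 w^{2}$)
$A{\left(a \right)} = 2 a \left(1222 + a\right)$ ($A{\left(a \right)} = \left(1222 + a\right) 2 a = 2 a \left(1222 + a\right)$)
$\left(4437911 + A{\left(\left(-2 + 13\right) G{\left(4 \right)} \right)}\right) \left(3057258 + 4027818\right) = \left(4437911 + 2 \left(-2 + 13\right) 2 \cdot 4^{2} \left(1222 + \left(-2 + 13\right) 2 \cdot 4^{2}\right)\right) \left(3057258 + 4027818\right) = \left(4437911 + 2 \cdot 11 \cdot 2 \cdot 16 \left(1222 + 11 \cdot 2 \cdot 16\right)\right) 7085076 = \left(4437911 + 2 \cdot 11 \cdot 32 \left(1222 + 11 \cdot 32\right)\right) 7085076 = \left(4437911 + 2 \cdot 352 \left(1222 + 352\right)\right) 7085076 = \left(4437911 + 2 \cdot 352 \cdot 1574\right) 7085076 = \left(4437911 + 1108096\right) 7085076 = 5546007 \cdot 7085076 = 39293881091532$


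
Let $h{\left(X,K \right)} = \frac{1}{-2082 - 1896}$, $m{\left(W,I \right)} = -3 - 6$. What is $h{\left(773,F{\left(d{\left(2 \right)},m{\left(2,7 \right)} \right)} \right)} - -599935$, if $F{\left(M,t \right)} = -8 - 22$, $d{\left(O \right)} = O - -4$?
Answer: $\frac{2386541429}{3978} \approx 5.9994 \cdot 10^{5}$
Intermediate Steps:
$d{\left(O \right)} = 4 + O$ ($d{\left(O \right)} = O + 4 = 4 + O$)
$m{\left(W,I \right)} = -9$ ($m{\left(W,I \right)} = -3 - 6 = -9$)
$F{\left(M,t \right)} = -30$ ($F{\left(M,t \right)} = -8 - 22 = -30$)
$h{\left(X,K \right)} = - \frac{1}{3978}$ ($h{\left(X,K \right)} = \frac{1}{-3978} = - \frac{1}{3978}$)
$h{\left(773,F{\left(d{\left(2 \right)},m{\left(2,7 \right)} \right)} \right)} - -599935 = - \frac{1}{3978} - -599935 = - \frac{1}{3978} + 599935 = \frac{2386541429}{3978}$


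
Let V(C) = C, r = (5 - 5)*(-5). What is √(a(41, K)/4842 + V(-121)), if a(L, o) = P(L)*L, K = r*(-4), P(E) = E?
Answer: I*√314300138/1614 ≈ 10.984*I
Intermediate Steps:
r = 0 (r = 0*(-5) = 0)
K = 0 (K = 0*(-4) = 0)
a(L, o) = L² (a(L, o) = L*L = L²)
√(a(41, K)/4842 + V(-121)) = √(41²/4842 - 121) = √(1681*(1/4842) - 121) = √(1681/4842 - 121) = √(-584201/4842) = I*√314300138/1614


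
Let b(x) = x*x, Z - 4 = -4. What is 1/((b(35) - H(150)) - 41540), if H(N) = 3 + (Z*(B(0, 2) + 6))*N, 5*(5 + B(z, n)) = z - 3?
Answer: -1/40318 ≈ -2.4803e-5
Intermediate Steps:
Z = 0 (Z = 4 - 4 = 0)
B(z, n) = -28/5 + z/5 (B(z, n) = -5 + (z - 3)/5 = -5 + (-3 + z)/5 = -5 + (-⅗ + z/5) = -28/5 + z/5)
b(x) = x²
H(N) = 3 (H(N) = 3 + (0*((-28/5 + (⅕)*0) + 6))*N = 3 + (0*((-28/5 + 0) + 6))*N = 3 + (0*(-28/5 + 6))*N = 3 + (0*(⅖))*N = 3 + 0*N = 3 + 0 = 3)
1/((b(35) - H(150)) - 41540) = 1/((35² - 1*3) - 41540) = 1/((1225 - 3) - 41540) = 1/(1222 - 41540) = 1/(-40318) = -1/40318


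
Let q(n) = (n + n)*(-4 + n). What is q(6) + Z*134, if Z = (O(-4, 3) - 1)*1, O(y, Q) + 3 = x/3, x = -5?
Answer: -2206/3 ≈ -735.33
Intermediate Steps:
O(y, Q) = -14/3 (O(y, Q) = -3 - 5/3 = -14/3)
q(n) = 2*n*(-4 + n) (q(n) = (2*n)*(-4 + n) = 2*n*(-4 + n))
Z = -17/3 (Z = (-14/3 - 1)*1 = -17/3*1 = -17/3 ≈ -5.6667)
q(6) + Z*134 = 2*6*(-4 + 6) - 17/3*134 = 2*6*2 - 2278/3 = 24 - 2278/3 = -2206/3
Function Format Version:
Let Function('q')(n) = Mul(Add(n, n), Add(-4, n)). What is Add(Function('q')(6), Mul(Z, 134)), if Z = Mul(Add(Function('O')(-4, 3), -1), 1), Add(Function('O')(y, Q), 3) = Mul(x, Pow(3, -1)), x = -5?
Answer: Rational(-2206, 3) ≈ -735.33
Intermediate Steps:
Function('O')(y, Q) = Rational(-14, 3) (Function('O')(y, Q) = Add(-3, Mul(-5, Pow(3, -1))) = Add(-3, Mul(-5, Rational(1, 3))) = Add(-3, Rational(-5, 3)) = Rational(-14, 3))
Function('q')(n) = Mul(2, n, Add(-4, n)) (Function('q')(n) = Mul(Mul(2, n), Add(-4, n)) = Mul(2, n, Add(-4, n)))
Z = Rational(-17, 3) (Z = Mul(Add(Rational(-14, 3), -1), 1) = Mul(Rational(-17, 3), 1) = Rational(-17, 3) ≈ -5.6667)
Add(Function('q')(6), Mul(Z, 134)) = Add(Mul(2, 6, Add(-4, 6)), Mul(Rational(-17, 3), 134)) = Add(Mul(2, 6, 2), Rational(-2278, 3)) = Add(24, Rational(-2278, 3)) = Rational(-2206, 3)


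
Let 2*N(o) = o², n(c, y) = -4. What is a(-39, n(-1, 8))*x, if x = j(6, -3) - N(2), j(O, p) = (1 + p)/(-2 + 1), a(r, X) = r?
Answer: 0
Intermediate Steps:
j(O, p) = -1 - p (j(O, p) = (1 + p)/(-1) = (1 + p)*(-1) = -1 - p)
N(o) = o²/2
x = 0 (x = (-1 - 1*(-3)) - 2²/2 = (-1 + 3) - 4/2 = 2 - 1*2 = 2 - 2 = 0)
a(-39, n(-1, 8))*x = -39*0 = 0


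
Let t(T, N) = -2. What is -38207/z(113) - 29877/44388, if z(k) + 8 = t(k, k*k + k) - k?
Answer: 188028605/606636 ≈ 309.95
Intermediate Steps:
z(k) = -10 - k (z(k) = -8 + (-2 - k) = -10 - k)
-38207/z(113) - 29877/44388 = -38207/(-10 - 1*113) - 29877/44388 = -38207/(-10 - 113) - 29877*1/44388 = -38207/(-123) - 9959/14796 = -38207*(-1/123) - 9959/14796 = 38207/123 - 9959/14796 = 188028605/606636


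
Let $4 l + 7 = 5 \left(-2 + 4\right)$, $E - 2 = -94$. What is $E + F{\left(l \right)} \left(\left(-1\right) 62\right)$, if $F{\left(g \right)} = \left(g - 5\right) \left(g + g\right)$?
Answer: $\frac{1213}{4} \approx 303.25$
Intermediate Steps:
$E = -92$ ($E = 2 - 94 = -92$)
$l = \frac{3}{4}$ ($l = - \frac{7}{4} + \frac{5 \left(-2 + 4\right)}{4} = - \frac{7}{4} + \frac{5 \cdot 2}{4} = - \frac{7}{4} + \frac{1}{4} \cdot 10 = - \frac{7}{4} + \frac{5}{2} = \frac{3}{4} \approx 0.75$)
$F{\left(g \right)} = 2 g \left(-5 + g\right)$ ($F{\left(g \right)} = \left(-5 + g\right) 2 g = 2 g \left(-5 + g\right)$)
$E + F{\left(l \right)} \left(\left(-1\right) 62\right) = -92 + 2 \cdot \frac{3}{4} \left(-5 + \frac{3}{4}\right) \left(\left(-1\right) 62\right) = -92 + 2 \cdot \frac{3}{4} \left(- \frac{17}{4}\right) \left(-62\right) = -92 - - \frac{1581}{4} = -92 + \frac{1581}{4} = \frac{1213}{4}$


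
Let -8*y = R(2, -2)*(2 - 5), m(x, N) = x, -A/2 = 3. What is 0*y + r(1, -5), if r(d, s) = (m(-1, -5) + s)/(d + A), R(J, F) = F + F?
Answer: 6/5 ≈ 1.2000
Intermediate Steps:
A = -6 (A = -2*3 = -6)
R(J, F) = 2*F
r(d, s) = (-1 + s)/(-6 + d) (r(d, s) = (-1 + s)/(d - 6) = (-1 + s)/(-6 + d))
y = -3/2 (y = -2*(-2)*(2 - 5)/8 = -(-1)*(-3)/2 = -⅛*12 = -3/2 ≈ -1.5000)
0*y + r(1, -5) = 0*(-3/2) + (-1 - 5)/(-6 + 1) = 0 - 6/(-5) = 0 - ⅕*(-6) = 0 + 6/5 = 6/5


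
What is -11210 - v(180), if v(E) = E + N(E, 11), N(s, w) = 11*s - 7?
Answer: -13363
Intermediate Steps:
N(s, w) = -7 + 11*s
v(E) = -7 + 12*E (v(E) = E + (-7 + 11*E) = -7 + 12*E)
-11210 - v(180) = -11210 - (-7 + 12*180) = -11210 - (-7 + 2160) = -11210 - 1*2153 = -11210 - 2153 = -13363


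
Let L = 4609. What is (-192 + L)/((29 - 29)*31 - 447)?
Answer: -4417/447 ≈ -9.8814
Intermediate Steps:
(-192 + L)/((29 - 29)*31 - 447) = (-192 + 4609)/((29 - 29)*31 - 447) = 4417/(0*31 - 447) = 4417/(0 - 447) = 4417/(-447) = 4417*(-1/447) = -4417/447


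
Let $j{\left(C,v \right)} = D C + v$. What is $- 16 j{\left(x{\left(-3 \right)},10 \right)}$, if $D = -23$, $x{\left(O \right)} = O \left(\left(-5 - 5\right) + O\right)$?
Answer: $14192$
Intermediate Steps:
$x{\left(O \right)} = O \left(-10 + O\right)$
$j{\left(C,v \right)} = v - 23 C$ ($j{\left(C,v \right)} = - 23 C + v = v - 23 C$)
$- 16 j{\left(x{\left(-3 \right)},10 \right)} = - 16 \left(10 - 23 \left(- 3 \left(-10 - 3\right)\right)\right) = - 16 \left(10 - 23 \left(\left(-3\right) \left(-13\right)\right)\right) = - 16 \left(10 - 897\right) = \left(-16\right) \left(-887\right) = 14192$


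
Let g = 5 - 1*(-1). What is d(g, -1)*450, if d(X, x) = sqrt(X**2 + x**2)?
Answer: 450*sqrt(37) ≈ 2737.2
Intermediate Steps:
g = 6 (g = 5 + 1 = 6)
d(g, -1)*450 = sqrt(6**2 + (-1)**2)*450 = sqrt(36 + 1)*450 = sqrt(37)*450 = 450*sqrt(37)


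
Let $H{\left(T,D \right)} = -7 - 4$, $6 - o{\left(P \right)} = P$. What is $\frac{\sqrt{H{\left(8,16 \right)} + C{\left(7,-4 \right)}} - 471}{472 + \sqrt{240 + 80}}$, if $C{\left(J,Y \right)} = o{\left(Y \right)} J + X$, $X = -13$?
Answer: $- \frac{27789}{27808} - \frac{\sqrt{230}}{27808} + \frac{59 \sqrt{46}}{27808} + \frac{471 \sqrt{5}}{27808} \approx -0.9476$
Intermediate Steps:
$o{\left(P \right)} = 6 - P$
$H{\left(T,D \right)} = -11$
$C{\left(J,Y \right)} = -13 + J \left(6 - Y\right)$ ($C{\left(J,Y \right)} = \left(6 - Y\right) J - 13 = J \left(6 - Y\right) - 13 = -13 + J \left(6 - Y\right)$)
$\frac{\sqrt{H{\left(8,16 \right)} + C{\left(7,-4 \right)}} - 471}{472 + \sqrt{240 + 80}} = \frac{\sqrt{-11 - \left(13 + 7 \left(-6 - 4\right)\right)} - 471}{472 + \sqrt{240 + 80}} = \frac{\sqrt{-11 - \left(13 + 7 \left(-10\right)\right)} - 471}{472 + \sqrt{320}} = \frac{\sqrt{-11 + \left(-13 + 70\right)} - 471}{472 + 8 \sqrt{5}} = \frac{\sqrt{-11 + 57} - 471}{472 + 8 \sqrt{5}} = \frac{\sqrt{46} - 471}{472 + 8 \sqrt{5}} = \frac{-471 + \sqrt{46}}{472 + 8 \sqrt{5}}$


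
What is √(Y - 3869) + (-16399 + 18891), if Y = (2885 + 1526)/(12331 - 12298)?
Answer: 2492 + I*√33618/3 ≈ 2492.0 + 61.117*I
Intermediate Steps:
Y = 401/3 (Y = 4411/33 = 4411*(1/33) = 401/3 ≈ 133.67)
√(Y - 3869) + (-16399 + 18891) = √(401/3 - 3869) + (-16399 + 18891) = √(-11206/3) + 2492 = I*√33618/3 + 2492 = 2492 + I*√33618/3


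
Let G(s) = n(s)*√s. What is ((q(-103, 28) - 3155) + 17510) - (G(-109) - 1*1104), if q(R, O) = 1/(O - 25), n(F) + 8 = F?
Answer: 46378/3 + 117*I*√109 ≈ 15459.0 + 1221.5*I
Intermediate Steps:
n(F) = -8 + F
q(R, O) = 1/(-25 + O)
G(s) = √s*(-8 + s) (G(s) = (-8 + s)*√s = √s*(-8 + s))
((q(-103, 28) - 3155) + 17510) - (G(-109) - 1*1104) = ((1/(-25 + 28) - 3155) + 17510) - (√(-109)*(-8 - 109) - 1*1104) = ((1/3 - 3155) + 17510) - ((I*√109)*(-117) - 1104) = ((⅓ - 3155) + 17510) - (-117*I*√109 - 1104) = (-9464/3 + 17510) - (-1104 - 117*I*√109) = 43066/3 + (1104 + 117*I*√109) = 46378/3 + 117*I*√109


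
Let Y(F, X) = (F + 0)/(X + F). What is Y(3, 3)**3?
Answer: 1/8 ≈ 0.12500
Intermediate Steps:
Y(F, X) = F/(F + X)
Y(3, 3)**3 = (3/(3 + 3))**3 = (3/6)**3 = (3*(1/6))**3 = (1/2)**3 = 1/8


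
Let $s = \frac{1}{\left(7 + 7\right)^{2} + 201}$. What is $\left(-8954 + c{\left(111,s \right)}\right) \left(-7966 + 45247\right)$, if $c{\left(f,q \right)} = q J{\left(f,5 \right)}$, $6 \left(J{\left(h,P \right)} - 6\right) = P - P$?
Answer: $- \frac{132523963692}{397} \approx -3.3381 \cdot 10^{8}$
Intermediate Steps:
$J{\left(h,P \right)} = 6$ ($J{\left(h,P \right)} = 6 + \frac{P - P}{6} = 6 + \frac{1}{6} \cdot 0 = 6 + 0 = 6$)
$s = \frac{1}{397}$ ($s = \frac{1}{14^{2} + 201} = \frac{1}{196 + 201} = \frac{1}{397} \approx 0.0025189$)
$c{\left(f,q \right)} = 6 q$ ($c{\left(f,q \right)} = q 6 = 6 q$)
$\left(-8954 + c{\left(111,s \right)}\right) \left(-7966 + 45247\right) = \left(-8954 + 6 \cdot \frac{1}{397}\right) \left(-7966 + 45247\right) = \left(-8954 + \frac{6}{397}\right) 37281 = \left(- \frac{3554732}{397}\right) 37281 = - \frac{132523963692}{397}$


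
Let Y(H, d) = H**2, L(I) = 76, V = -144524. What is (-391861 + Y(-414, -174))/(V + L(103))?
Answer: 220465/144448 ≈ 1.5263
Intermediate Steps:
(-391861 + Y(-414, -174))/(V + L(103)) = (-391861 + (-414)**2)/(-144524 + 76) = (-391861 + 171396)/(-144448) = -220465*(-1/144448) = 220465/144448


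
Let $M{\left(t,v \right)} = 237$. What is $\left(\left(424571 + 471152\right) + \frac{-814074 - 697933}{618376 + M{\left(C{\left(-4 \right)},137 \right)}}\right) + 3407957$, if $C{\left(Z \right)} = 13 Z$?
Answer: $\frac{2662310883833}{618613} \approx 4.3037 \cdot 10^{6}$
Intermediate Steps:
$\left(\left(424571 + 471152\right) + \frac{-814074 - 697933}{618376 + M{\left(C{\left(-4 \right)},137 \right)}}\right) + 3407957 = \left(\left(424571 + 471152\right) + \frac{-814074 - 697933}{618376 + 237}\right) + 3407957 = \left(895723 - \frac{1512007}{618613}\right) + 3407957 = \frac{554104380192}{618613} + 3407957 = \frac{2662310883833}{618613}$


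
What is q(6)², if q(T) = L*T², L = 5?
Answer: 32400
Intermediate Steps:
q(T) = 5*T²
q(6)² = (5*6²)² = (5*36)² = 180² = 32400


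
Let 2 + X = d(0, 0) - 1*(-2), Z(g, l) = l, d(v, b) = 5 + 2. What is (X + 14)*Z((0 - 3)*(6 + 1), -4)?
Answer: -84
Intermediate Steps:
d(v, b) = 7
X = 7 (X = -2 + (7 - 1*(-2)) = -2 + (7 + 2) = -2 + 9 = 7)
(X + 14)*Z((0 - 3)*(6 + 1), -4) = (7 + 14)*(-4) = 21*(-4) = -84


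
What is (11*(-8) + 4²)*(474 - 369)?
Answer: -7560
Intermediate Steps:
(11*(-8) + 4²)*(474 - 369) = (-88 + 16)*105 = -72*105 = -7560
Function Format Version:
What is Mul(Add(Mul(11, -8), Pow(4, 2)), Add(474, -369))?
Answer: -7560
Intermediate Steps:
Mul(Add(Mul(11, -8), Pow(4, 2)), Add(474, -369)) = Mul(Add(-88, 16), 105) = Mul(-72, 105) = -7560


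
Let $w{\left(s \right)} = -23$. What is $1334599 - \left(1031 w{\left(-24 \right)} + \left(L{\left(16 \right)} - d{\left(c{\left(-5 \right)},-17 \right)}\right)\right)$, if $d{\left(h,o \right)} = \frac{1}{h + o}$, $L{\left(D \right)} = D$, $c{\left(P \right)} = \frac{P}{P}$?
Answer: $\frac{21732735}{16} \approx 1.3583 \cdot 10^{6}$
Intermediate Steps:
$c{\left(P \right)} = 1$
$1334599 - \left(1031 w{\left(-24 \right)} + \left(L{\left(16 \right)} - d{\left(c{\left(-5 \right)},-17 \right)}\right)\right) = 1334599 - \left(1031 \left(-23\right) + \left(16 - \frac{1}{1 - 17}\right)\right) = 1334599 - \left(-23713 + \left(16 - \frac{1}{-16}\right)\right) = 1334599 - \left(-23713 + \left(16 - - \frac{1}{16}\right)\right) = 1334599 - \left(-23713 + \left(16 + \frac{1}{16}\right)\right) = 1334599 - \left(-23713 + \frac{257}{16}\right) = 1334599 - - \frac{379151}{16} = 1334599 + \frac{379151}{16} = \frac{21732735}{16}$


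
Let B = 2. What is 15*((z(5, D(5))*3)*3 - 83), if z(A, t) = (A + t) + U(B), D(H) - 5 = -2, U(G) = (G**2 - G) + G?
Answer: 375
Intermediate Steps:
U(G) = G**2
D(H) = 3 (D(H) = 5 - 2 = 3)
z(A, t) = 4 + A + t (z(A, t) = (A + t) + 2**2 = (A + t) + 4 = 4 + A + t)
15*((z(5, D(5))*3)*3 - 83) = 15*(((4 + 5 + 3)*3)*3 - 83) = 15*((12*3)*3 - 83) = 15*(36*3 - 83) = 15*(108 - 83) = 15*25 = 375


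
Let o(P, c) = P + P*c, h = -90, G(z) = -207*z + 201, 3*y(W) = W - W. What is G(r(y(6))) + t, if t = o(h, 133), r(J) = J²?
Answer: -11859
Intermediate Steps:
y(W) = 0 (y(W) = (W - W)/3 = (⅓)*0 = 0)
G(z) = 201 - 207*z
t = -12060 (t = -90*(1 + 133) = -90*134 = -12060)
G(r(y(6))) + t = (201 - 207*0²) - 12060 = (201 - 207*0) - 12060 = (201 + 0) - 12060 = 201 - 12060 = -11859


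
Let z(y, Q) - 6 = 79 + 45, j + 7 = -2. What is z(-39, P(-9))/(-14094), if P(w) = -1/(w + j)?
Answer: -65/7047 ≈ -0.0092238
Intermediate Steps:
j = -9 (j = -7 - 2 = -9)
P(w) = -1/(-9 + w) (P(w) = -1/(w - 9) = -1/(-9 + w))
z(y, Q) = 130 (z(y, Q) = 6 + (79 + 45) = 6 + 124 = 130)
z(-39, P(-9))/(-14094) = 130/(-14094) = 130*(-1/14094) = -65/7047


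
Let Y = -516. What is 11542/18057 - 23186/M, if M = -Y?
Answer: -68785655/1552902 ≈ -44.295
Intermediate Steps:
M = 516 (M = -1*(-516) = 516)
11542/18057 - 23186/M = 11542/18057 - 23186/516 = 11542*(1/18057) - 23186*1/516 = 11542/18057 - 11593/258 = -68785655/1552902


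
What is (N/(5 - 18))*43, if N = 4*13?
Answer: -172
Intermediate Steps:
N = 52
(N/(5 - 18))*43 = (52/(5 - 18))*43 = (52/(-13))*43 = -1/13*52*43 = -4*43 = -172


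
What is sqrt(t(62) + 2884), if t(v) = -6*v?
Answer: 4*sqrt(157) ≈ 50.120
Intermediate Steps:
sqrt(t(62) + 2884) = sqrt(-6*62 + 2884) = sqrt(-372 + 2884) = sqrt(2512) = 4*sqrt(157)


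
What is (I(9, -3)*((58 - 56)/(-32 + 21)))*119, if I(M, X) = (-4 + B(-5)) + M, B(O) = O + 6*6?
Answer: -8568/11 ≈ -778.91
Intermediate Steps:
B(O) = 36 + O (B(O) = O + 36 = 36 + O)
I(M, X) = 27 + M (I(M, X) = (-4 + (36 - 5)) + M = (-4 + 31) + M = 27 + M)
(I(9, -3)*((58 - 56)/(-32 + 21)))*119 = ((27 + 9)*((58 - 56)/(-32 + 21)))*119 = (36*(2/(-11)))*119 = (36*(2*(-1/11)))*119 = (36*(-2/11))*119 = -72/11*119 = -8568/11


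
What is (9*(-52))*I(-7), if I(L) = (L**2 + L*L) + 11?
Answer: -51012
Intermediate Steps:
I(L) = 11 + 2*L**2 (I(L) = (L**2 + L**2) + 11 = 2*L**2 + 11 = 11 + 2*L**2)
(9*(-52))*I(-7) = (9*(-52))*(11 + 2*(-7)**2) = -468*(11 + 2*49) = -468*(11 + 98) = -468*109 = -51012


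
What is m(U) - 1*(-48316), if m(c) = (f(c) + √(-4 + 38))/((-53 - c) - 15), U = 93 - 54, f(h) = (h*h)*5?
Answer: 5162207/107 - √34/107 ≈ 48245.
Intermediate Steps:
f(h) = 5*h² (f(h) = h²*5 = 5*h²)
U = 39
m(c) = (√34 + 5*c²)/(-68 - c) (m(c) = (5*c² + √(-4 + 38))/((-53 - c) - 15) = (5*c² + √34)/(-68 - c) = (√34 + 5*c²)/(-68 - c))
m(U) - 1*(-48316) = (-√34 - 5*39²)/(68 + 39) - 1*(-48316) = (-√34 - 5*1521)/107 + 48316 = (-√34 - 7605)/107 + 48316 = (-7605 - √34)/107 + 48316 = (-7605/107 - √34/107) + 48316 = 5162207/107 - √34/107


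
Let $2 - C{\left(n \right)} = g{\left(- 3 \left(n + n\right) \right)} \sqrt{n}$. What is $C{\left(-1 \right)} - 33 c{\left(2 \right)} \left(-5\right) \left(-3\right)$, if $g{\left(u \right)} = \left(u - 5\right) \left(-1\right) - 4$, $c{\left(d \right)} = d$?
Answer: $-988 + 5 i \approx -988.0 + 5.0 i$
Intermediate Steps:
$g{\left(u \right)} = 1 - u$ ($g{\left(u \right)} = \left(-5 + u\right) \left(-1\right) - 4 = \left(5 - u\right) - 4 = 1 - u$)
$C{\left(n \right)} = 2 - \sqrt{n} \left(1 + 6 n\right)$ ($C{\left(n \right)} = 2 - \left(1 - - 3 \left(n + n\right)\right) \sqrt{n} = 2 - \left(1 - - 3 \cdot 2 n\right) \sqrt{n} = 2 - \left(1 - - 6 n\right) \sqrt{n} = 2 - \left(1 + 6 n\right) \sqrt{n} = 2 - \sqrt{n} \left(1 + 6 n\right)$)
$C{\left(-1 \right)} - 33 c{\left(2 \right)} \left(-5\right) \left(-3\right) = \left(2 - \sqrt{-1} \left(1 + 6 \left(-1\right)\right)\right) - 33 \cdot 2 \left(-5\right) \left(-3\right) = \left(2 - i \left(1 - 6\right)\right) - 33 \left(\left(-10\right) \left(-3\right)\right) = \left(2 - i \left(-5\right)\right) - 990 = \left(2 + 5 i\right) - 990 = -988 + 5 i$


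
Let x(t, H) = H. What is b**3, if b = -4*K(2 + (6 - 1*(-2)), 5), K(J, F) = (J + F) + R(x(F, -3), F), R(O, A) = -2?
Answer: -140608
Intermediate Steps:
K(J, F) = -2 + F + J (K(J, F) = (J + F) - 2 = (F + J) - 2 = -2 + F + J)
b = -52 (b = -4*(-2 + 5 + (2 + (6 - 1*(-2)))) = -4*(-2 + 5 + (2 + (6 + 2))) = -4*(-2 + 5 + (2 + 8)) = -4*(-2 + 5 + 10) = -4*13 = -52)
b**3 = (-52)**3 = -140608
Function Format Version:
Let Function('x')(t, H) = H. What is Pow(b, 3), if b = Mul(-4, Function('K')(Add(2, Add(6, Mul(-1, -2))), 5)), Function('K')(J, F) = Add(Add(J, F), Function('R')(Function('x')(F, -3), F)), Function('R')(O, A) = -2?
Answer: -140608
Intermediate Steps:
Function('K')(J, F) = Add(-2, F, J) (Function('K')(J, F) = Add(Add(J, F), -2) = Add(Add(F, J), -2) = Add(-2, F, J))
b = -52 (b = Mul(-4, Add(-2, 5, Add(2, Add(6, Mul(-1, -2))))) = Mul(-4, Add(-2, 5, Add(2, Add(6, 2)))) = Mul(-4, Add(-2, 5, Add(2, 8))) = Mul(-4, Add(-2, 5, 10)) = Mul(-4, 13) = -52)
Pow(b, 3) = Pow(-52, 3) = -140608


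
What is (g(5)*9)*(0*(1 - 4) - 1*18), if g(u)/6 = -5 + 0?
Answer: 4860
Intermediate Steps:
g(u) = -30 (g(u) = 6*(-5 + 0) = 6*(-5) = -30)
(g(5)*9)*(0*(1 - 4) - 1*18) = (-30*9)*(0*(1 - 4) - 1*18) = -270*(0*(-3) - 18) = -270*(0 - 18) = -270*(-18) = 4860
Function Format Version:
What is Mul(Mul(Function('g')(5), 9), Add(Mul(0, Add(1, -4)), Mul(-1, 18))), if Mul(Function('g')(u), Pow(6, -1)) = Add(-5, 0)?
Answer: 4860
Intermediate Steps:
Function('g')(u) = -30 (Function('g')(u) = Mul(6, Add(-5, 0)) = Mul(6, -5) = -30)
Mul(Mul(Function('g')(5), 9), Add(Mul(0, Add(1, -4)), Mul(-1, 18))) = Mul(Mul(-30, 9), Add(Mul(0, Add(1, -4)), Mul(-1, 18))) = Mul(-270, Add(Mul(0, -3), -18)) = Mul(-270, Add(0, -18)) = Mul(-270, -18) = 4860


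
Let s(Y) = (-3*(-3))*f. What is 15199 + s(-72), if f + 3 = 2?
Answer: 15190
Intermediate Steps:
f = -1 (f = -3 + 2 = -1)
s(Y) = -9 (s(Y) = -3*(-3)*(-1) = 9*(-1) = -9)
15199 + s(-72) = 15199 - 9 = 15190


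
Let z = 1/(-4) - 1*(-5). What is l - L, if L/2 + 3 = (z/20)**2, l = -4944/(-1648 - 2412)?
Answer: 4615357/649600 ≈ 7.1049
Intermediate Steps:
z = 19/4 (z = -1/4 + 5 = 19/4 ≈ 4.7500)
l = 1236/1015 (l = -4944/(-4060) = -4944*(-1/4060) = 1236/1015 ≈ 1.2177)
L = -18839/3200 (L = -6 + 2*((19/4)/20)**2 = -6 + 2*((19/4)*(1/20))**2 = -6 + 2*(19/80)**2 = -6 + 2*(361/6400) = -6 + 361/3200 = -18839/3200 ≈ -5.8872)
l - L = 1236/1015 - 1*(-18839/3200) = 1236/1015 + 18839/3200 = 4615357/649600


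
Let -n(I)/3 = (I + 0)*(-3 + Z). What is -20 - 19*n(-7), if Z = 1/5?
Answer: 5486/5 ≈ 1097.2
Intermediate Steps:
Z = ⅕ (Z = 1*(⅕) = ⅕ ≈ 0.20000)
n(I) = 42*I/5 (n(I) = -3*(I + 0)*(-3 + ⅕) = -3*I*(-14)/5 = -(-42)*I/5 = 42*I/5)
-20 - 19*n(-7) = -20 - 798*(-7)/5 = -20 - 19*(-294/5) = -20 + 5586/5 = 5486/5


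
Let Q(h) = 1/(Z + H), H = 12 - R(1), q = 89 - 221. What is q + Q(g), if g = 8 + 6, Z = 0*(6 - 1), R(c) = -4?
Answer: -2111/16 ≈ -131.94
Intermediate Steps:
q = -132
Z = 0 (Z = 0*5 = 0)
g = 14
H = 16 (H = 12 - 1*(-4) = 12 + 4 = 16)
Q(h) = 1/16 (Q(h) = 1/(0 + 16) = 1/16)
q + Q(g) = -132 + 1/16 = -2111/16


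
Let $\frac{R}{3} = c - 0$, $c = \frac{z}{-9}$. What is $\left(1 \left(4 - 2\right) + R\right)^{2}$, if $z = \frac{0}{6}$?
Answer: $4$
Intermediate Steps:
$z = 0$ ($z = 0 \cdot \frac{1}{6} = 0$)
$c = 0$ ($c = \frac{0}{-9} = 0 \left(- \frac{1}{9}\right) = 0$)
$R = 0$ ($R = 3 \left(0 - 0\right) = 3 \left(0 + 0\right) = 3 \cdot 0 = 0$)
$\left(1 \left(4 - 2\right) + R\right)^{2} = \left(1 \left(4 - 2\right) + 0\right)^{2} = \left(1 \cdot 2 + 0\right)^{2} = \left(2 + 0\right)^{2} = 2^{2} = 4$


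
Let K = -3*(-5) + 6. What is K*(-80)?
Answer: -1680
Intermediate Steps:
K = 21 (K = 15 + 6 = 21)
K*(-80) = 21*(-80) = -1680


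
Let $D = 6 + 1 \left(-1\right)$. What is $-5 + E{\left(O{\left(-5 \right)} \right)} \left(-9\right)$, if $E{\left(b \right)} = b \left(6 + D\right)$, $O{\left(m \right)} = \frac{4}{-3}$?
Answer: $127$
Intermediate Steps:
$D = 5$ ($D = 6 - 1 = 5$)
$O{\left(m \right)} = - \frac{4}{3}$ ($O{\left(m \right)} = 4 \left(- \frac{1}{3}\right) = - \frac{4}{3}$)
$E{\left(b \right)} = 11 b$ ($E{\left(b \right)} = b \left(6 + 5\right) = b 11 = 11 b$)
$-5 + E{\left(O{\left(-5 \right)} \right)} \left(-9\right) = -5 + 11 \left(- \frac{4}{3}\right) \left(-9\right) = -5 - -132 = -5 + 132 = 127$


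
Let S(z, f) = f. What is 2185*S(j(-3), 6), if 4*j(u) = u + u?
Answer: 13110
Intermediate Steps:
j(u) = u/2 (j(u) = (u + u)/4 = (2*u)/4 = u/2)
2185*S(j(-3), 6) = 2185*6 = 13110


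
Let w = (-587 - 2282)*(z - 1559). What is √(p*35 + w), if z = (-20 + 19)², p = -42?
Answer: 4*√279277 ≈ 2113.9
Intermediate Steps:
z = 1 (z = (-1)² = 1)
w = 4469902 (w = (-587 - 2282)*(1 - 1559) = -2869*(-1558) = 4469902)
√(p*35 + w) = √(-42*35 + 4469902) = √(-1470 + 4469902) = √4468432 = 4*√279277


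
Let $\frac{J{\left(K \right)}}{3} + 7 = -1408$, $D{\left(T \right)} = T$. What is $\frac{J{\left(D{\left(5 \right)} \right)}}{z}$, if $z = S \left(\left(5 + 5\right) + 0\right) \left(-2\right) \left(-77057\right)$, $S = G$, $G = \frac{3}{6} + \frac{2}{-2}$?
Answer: $\frac{849}{154114} \approx 0.0055089$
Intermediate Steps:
$J{\left(K \right)} = -4245$ ($J{\left(K \right)} = -21 + 3 \left(-1408\right) = -21 - 4224 = -4245$)
$G = - \frac{1}{2}$ ($G = 3 \cdot \frac{1}{6} + 2 \left(- \frac{1}{2}\right) = \frac{1}{2} - 1 = - \frac{1}{2} \approx -0.5$)
$S = - \frac{1}{2} \approx -0.5$
$z = -770570$ ($z = - \frac{\left(5 + 5\right) + 0}{2} \left(-2\right) \left(-77057\right) = - \frac{10 + 0}{2} \left(-2\right) \left(-77057\right) = \left(- \frac{1}{2}\right) 10 \left(-2\right) \left(-77057\right) = \left(-5\right) \left(-2\right) \left(-77057\right) = 10 \left(-77057\right) = -770570$)
$\frac{J{\left(D{\left(5 \right)} \right)}}{z} = - \frac{4245}{-770570} = \left(-4245\right) \left(- \frac{1}{770570}\right) = \frac{849}{154114}$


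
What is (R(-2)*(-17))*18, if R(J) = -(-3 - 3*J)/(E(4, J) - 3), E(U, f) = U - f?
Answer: 306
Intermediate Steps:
R(J) = -(-3 - 3*J)/(1 - J) (R(J) = -(-3 - 3*J)/((4 - J) - 3) = -(-3 - 3*J)/(1 - J))
(R(-2)*(-17))*18 = ((3*(-1 - 1*(-2))/(-1 - 2))*(-17))*18 = ((3*(-1 + 2)/(-3))*(-17))*18 = ((3*(-⅓)*1)*(-17))*18 = -1*(-17)*18 = 17*18 = 306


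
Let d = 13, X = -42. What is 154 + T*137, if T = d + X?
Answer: -3819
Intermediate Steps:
T = -29 (T = 13 - 42 = -29)
154 + T*137 = 154 - 29*137 = 154 - 3973 = -3819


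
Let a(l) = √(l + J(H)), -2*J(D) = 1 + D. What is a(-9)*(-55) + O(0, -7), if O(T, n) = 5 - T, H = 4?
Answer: 5 - 55*I*√46/2 ≈ 5.0 - 186.51*I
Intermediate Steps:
J(D) = -½ - D/2 (J(D) = -(1 + D)/2 = -½ - D/2)
a(l) = √(-5/2 + l) (a(l) = √(l + (-½ - ½*4)) = √(l + (-½ - 2)) = √(l - 5/2) = √(-5/2 + l))
a(-9)*(-55) + O(0, -7) = (√(-10 + 4*(-9))/2)*(-55) + (5 - 1*0) = (√(-10 - 36)/2)*(-55) + (5 + 0) = (√(-46)/2)*(-55) + 5 = ((I*√46)/2)*(-55) + 5 = (I*√46/2)*(-55) + 5 = -55*I*√46/2 + 5 = 5 - 55*I*√46/2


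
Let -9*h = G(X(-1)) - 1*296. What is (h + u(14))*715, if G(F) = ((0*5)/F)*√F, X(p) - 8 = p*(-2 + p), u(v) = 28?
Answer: 391820/9 ≈ 43536.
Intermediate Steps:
X(p) = 8 + p*(-2 + p)
G(F) = 0 (G(F) = (0/F)*√F = 0*√F = 0)
h = 296/9 (h = -(0 - 1*296)/9 = -(0 - 296)/9 = -⅑*(-296) = 296/9 ≈ 32.889)
(h + u(14))*715 = (296/9 + 28)*715 = (548/9)*715 = 391820/9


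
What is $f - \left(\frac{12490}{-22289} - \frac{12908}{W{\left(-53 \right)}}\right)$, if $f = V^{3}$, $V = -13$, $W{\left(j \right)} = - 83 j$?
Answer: $- \frac{215071686345}{98049311} \approx -2193.5$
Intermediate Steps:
$f = -2197$ ($f = \left(-13\right)^{3} = -2197$)
$f - \left(\frac{12490}{-22289} - \frac{12908}{W{\left(-53 \right)}}\right) = -2197 - \left(\frac{12490}{-22289} - \frac{12908}{\left(-83\right) \left(-53\right)}\right) = -2197 - \left(12490 \left(- \frac{1}{22289}\right) - \frac{12908}{4399}\right) = -2197 - \left(- \frac{12490}{22289} - \frac{12908}{4399}\right) = -2197 - - \frac{342649922}{98049311} = -2197 + \frac{342649922}{98049311} = - \frac{215071686345}{98049311}$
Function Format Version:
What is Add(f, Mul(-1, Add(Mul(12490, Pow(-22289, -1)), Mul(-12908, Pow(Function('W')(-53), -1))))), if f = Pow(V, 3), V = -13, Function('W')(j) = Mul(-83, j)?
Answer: Rational(-215071686345, 98049311) ≈ -2193.5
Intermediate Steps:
f = -2197 (f = Pow(-13, 3) = -2197)
Add(f, Mul(-1, Add(Mul(12490, Pow(-22289, -1)), Mul(-12908, Pow(Function('W')(-53), -1))))) = Add(-2197, Mul(-1, Add(Mul(12490, Pow(-22289, -1)), Mul(-12908, Pow(Mul(-83, -53), -1))))) = Add(-2197, Mul(-1, Add(Mul(12490, Rational(-1, 22289)), Mul(-12908, Pow(4399, -1))))) = Add(-2197, Mul(-1, Add(Rational(-12490, 22289), Mul(-12908, Rational(1, 4399))))) = Add(-2197, Mul(-1, Add(Rational(-12490, 22289), Rational(-12908, 4399)))) = Add(-2197, Mul(-1, Rational(-342649922, 98049311))) = Add(-2197, Rational(342649922, 98049311)) = Rational(-215071686345, 98049311)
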